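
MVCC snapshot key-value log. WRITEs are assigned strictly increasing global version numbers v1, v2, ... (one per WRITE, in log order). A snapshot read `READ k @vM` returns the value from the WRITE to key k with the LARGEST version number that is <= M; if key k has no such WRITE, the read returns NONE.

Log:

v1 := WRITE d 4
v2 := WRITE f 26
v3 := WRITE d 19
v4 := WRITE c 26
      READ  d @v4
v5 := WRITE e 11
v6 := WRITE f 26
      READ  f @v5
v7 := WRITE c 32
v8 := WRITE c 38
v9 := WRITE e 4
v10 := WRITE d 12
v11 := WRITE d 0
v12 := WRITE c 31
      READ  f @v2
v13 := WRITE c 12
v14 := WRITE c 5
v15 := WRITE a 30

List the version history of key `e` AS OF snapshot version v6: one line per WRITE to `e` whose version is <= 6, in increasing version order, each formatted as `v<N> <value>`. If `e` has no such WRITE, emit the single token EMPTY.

Answer: v5 11

Derivation:
Scan writes for key=e with version <= 6:
  v1 WRITE d 4 -> skip
  v2 WRITE f 26 -> skip
  v3 WRITE d 19 -> skip
  v4 WRITE c 26 -> skip
  v5 WRITE e 11 -> keep
  v6 WRITE f 26 -> skip
  v7 WRITE c 32 -> skip
  v8 WRITE c 38 -> skip
  v9 WRITE e 4 -> drop (> snap)
  v10 WRITE d 12 -> skip
  v11 WRITE d 0 -> skip
  v12 WRITE c 31 -> skip
  v13 WRITE c 12 -> skip
  v14 WRITE c 5 -> skip
  v15 WRITE a 30 -> skip
Collected: [(5, 11)]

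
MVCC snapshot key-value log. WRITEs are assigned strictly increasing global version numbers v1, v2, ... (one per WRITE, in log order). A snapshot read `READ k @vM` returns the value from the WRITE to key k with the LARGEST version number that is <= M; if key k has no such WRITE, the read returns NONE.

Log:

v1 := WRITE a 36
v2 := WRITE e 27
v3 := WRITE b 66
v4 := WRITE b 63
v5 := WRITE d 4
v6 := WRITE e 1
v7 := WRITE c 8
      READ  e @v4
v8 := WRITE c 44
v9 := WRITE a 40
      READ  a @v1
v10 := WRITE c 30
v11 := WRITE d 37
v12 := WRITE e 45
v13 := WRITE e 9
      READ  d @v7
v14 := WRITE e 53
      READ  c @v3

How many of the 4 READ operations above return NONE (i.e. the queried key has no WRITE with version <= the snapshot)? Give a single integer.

Answer: 1

Derivation:
v1: WRITE a=36  (a history now [(1, 36)])
v2: WRITE e=27  (e history now [(2, 27)])
v3: WRITE b=66  (b history now [(3, 66)])
v4: WRITE b=63  (b history now [(3, 66), (4, 63)])
v5: WRITE d=4  (d history now [(5, 4)])
v6: WRITE e=1  (e history now [(2, 27), (6, 1)])
v7: WRITE c=8  (c history now [(7, 8)])
READ e @v4: history=[(2, 27), (6, 1)] -> pick v2 -> 27
v8: WRITE c=44  (c history now [(7, 8), (8, 44)])
v9: WRITE a=40  (a history now [(1, 36), (9, 40)])
READ a @v1: history=[(1, 36), (9, 40)] -> pick v1 -> 36
v10: WRITE c=30  (c history now [(7, 8), (8, 44), (10, 30)])
v11: WRITE d=37  (d history now [(5, 4), (11, 37)])
v12: WRITE e=45  (e history now [(2, 27), (6, 1), (12, 45)])
v13: WRITE e=9  (e history now [(2, 27), (6, 1), (12, 45), (13, 9)])
READ d @v7: history=[(5, 4), (11, 37)] -> pick v5 -> 4
v14: WRITE e=53  (e history now [(2, 27), (6, 1), (12, 45), (13, 9), (14, 53)])
READ c @v3: history=[(7, 8), (8, 44), (10, 30)] -> no version <= 3 -> NONE
Read results in order: ['27', '36', '4', 'NONE']
NONE count = 1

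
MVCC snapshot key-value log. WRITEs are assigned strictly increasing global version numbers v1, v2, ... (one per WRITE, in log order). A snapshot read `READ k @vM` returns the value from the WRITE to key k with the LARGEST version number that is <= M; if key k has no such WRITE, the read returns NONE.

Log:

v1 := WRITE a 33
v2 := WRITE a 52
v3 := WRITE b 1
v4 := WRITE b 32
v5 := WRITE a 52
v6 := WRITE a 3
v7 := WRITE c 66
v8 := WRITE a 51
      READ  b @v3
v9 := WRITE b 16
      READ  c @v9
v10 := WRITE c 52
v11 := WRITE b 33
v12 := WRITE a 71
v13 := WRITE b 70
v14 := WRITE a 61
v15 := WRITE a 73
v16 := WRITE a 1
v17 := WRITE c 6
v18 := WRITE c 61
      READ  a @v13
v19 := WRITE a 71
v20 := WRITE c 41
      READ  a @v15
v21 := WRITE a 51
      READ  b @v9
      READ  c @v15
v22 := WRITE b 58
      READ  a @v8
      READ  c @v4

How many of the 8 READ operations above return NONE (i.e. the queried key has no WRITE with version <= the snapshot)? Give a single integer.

Answer: 1

Derivation:
v1: WRITE a=33  (a history now [(1, 33)])
v2: WRITE a=52  (a history now [(1, 33), (2, 52)])
v3: WRITE b=1  (b history now [(3, 1)])
v4: WRITE b=32  (b history now [(3, 1), (4, 32)])
v5: WRITE a=52  (a history now [(1, 33), (2, 52), (5, 52)])
v6: WRITE a=3  (a history now [(1, 33), (2, 52), (5, 52), (6, 3)])
v7: WRITE c=66  (c history now [(7, 66)])
v8: WRITE a=51  (a history now [(1, 33), (2, 52), (5, 52), (6, 3), (8, 51)])
READ b @v3: history=[(3, 1), (4, 32)] -> pick v3 -> 1
v9: WRITE b=16  (b history now [(3, 1), (4, 32), (9, 16)])
READ c @v9: history=[(7, 66)] -> pick v7 -> 66
v10: WRITE c=52  (c history now [(7, 66), (10, 52)])
v11: WRITE b=33  (b history now [(3, 1), (4, 32), (9, 16), (11, 33)])
v12: WRITE a=71  (a history now [(1, 33), (2, 52), (5, 52), (6, 3), (8, 51), (12, 71)])
v13: WRITE b=70  (b history now [(3, 1), (4, 32), (9, 16), (11, 33), (13, 70)])
v14: WRITE a=61  (a history now [(1, 33), (2, 52), (5, 52), (6, 3), (8, 51), (12, 71), (14, 61)])
v15: WRITE a=73  (a history now [(1, 33), (2, 52), (5, 52), (6, 3), (8, 51), (12, 71), (14, 61), (15, 73)])
v16: WRITE a=1  (a history now [(1, 33), (2, 52), (5, 52), (6, 3), (8, 51), (12, 71), (14, 61), (15, 73), (16, 1)])
v17: WRITE c=6  (c history now [(7, 66), (10, 52), (17, 6)])
v18: WRITE c=61  (c history now [(7, 66), (10, 52), (17, 6), (18, 61)])
READ a @v13: history=[(1, 33), (2, 52), (5, 52), (6, 3), (8, 51), (12, 71), (14, 61), (15, 73), (16, 1)] -> pick v12 -> 71
v19: WRITE a=71  (a history now [(1, 33), (2, 52), (5, 52), (6, 3), (8, 51), (12, 71), (14, 61), (15, 73), (16, 1), (19, 71)])
v20: WRITE c=41  (c history now [(7, 66), (10, 52), (17, 6), (18, 61), (20, 41)])
READ a @v15: history=[(1, 33), (2, 52), (5, 52), (6, 3), (8, 51), (12, 71), (14, 61), (15, 73), (16, 1), (19, 71)] -> pick v15 -> 73
v21: WRITE a=51  (a history now [(1, 33), (2, 52), (5, 52), (6, 3), (8, 51), (12, 71), (14, 61), (15, 73), (16, 1), (19, 71), (21, 51)])
READ b @v9: history=[(3, 1), (4, 32), (9, 16), (11, 33), (13, 70)] -> pick v9 -> 16
READ c @v15: history=[(7, 66), (10, 52), (17, 6), (18, 61), (20, 41)] -> pick v10 -> 52
v22: WRITE b=58  (b history now [(3, 1), (4, 32), (9, 16), (11, 33), (13, 70), (22, 58)])
READ a @v8: history=[(1, 33), (2, 52), (5, 52), (6, 3), (8, 51), (12, 71), (14, 61), (15, 73), (16, 1), (19, 71), (21, 51)] -> pick v8 -> 51
READ c @v4: history=[(7, 66), (10, 52), (17, 6), (18, 61), (20, 41)] -> no version <= 4 -> NONE
Read results in order: ['1', '66', '71', '73', '16', '52', '51', 'NONE']
NONE count = 1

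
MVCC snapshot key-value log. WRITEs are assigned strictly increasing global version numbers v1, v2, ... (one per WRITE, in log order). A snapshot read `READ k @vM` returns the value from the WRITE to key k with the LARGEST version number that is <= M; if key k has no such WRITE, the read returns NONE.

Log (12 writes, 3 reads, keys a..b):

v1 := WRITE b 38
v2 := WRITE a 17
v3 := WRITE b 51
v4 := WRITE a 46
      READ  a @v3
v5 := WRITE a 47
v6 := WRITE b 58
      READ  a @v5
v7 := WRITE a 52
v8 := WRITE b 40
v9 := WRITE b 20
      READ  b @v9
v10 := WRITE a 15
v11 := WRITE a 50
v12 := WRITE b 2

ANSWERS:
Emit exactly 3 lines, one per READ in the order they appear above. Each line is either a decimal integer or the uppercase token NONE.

Answer: 17
47
20

Derivation:
v1: WRITE b=38  (b history now [(1, 38)])
v2: WRITE a=17  (a history now [(2, 17)])
v3: WRITE b=51  (b history now [(1, 38), (3, 51)])
v4: WRITE a=46  (a history now [(2, 17), (4, 46)])
READ a @v3: history=[(2, 17), (4, 46)] -> pick v2 -> 17
v5: WRITE a=47  (a history now [(2, 17), (4, 46), (5, 47)])
v6: WRITE b=58  (b history now [(1, 38), (3, 51), (6, 58)])
READ a @v5: history=[(2, 17), (4, 46), (5, 47)] -> pick v5 -> 47
v7: WRITE a=52  (a history now [(2, 17), (4, 46), (5, 47), (7, 52)])
v8: WRITE b=40  (b history now [(1, 38), (3, 51), (6, 58), (8, 40)])
v9: WRITE b=20  (b history now [(1, 38), (3, 51), (6, 58), (8, 40), (9, 20)])
READ b @v9: history=[(1, 38), (3, 51), (6, 58), (8, 40), (9, 20)] -> pick v9 -> 20
v10: WRITE a=15  (a history now [(2, 17), (4, 46), (5, 47), (7, 52), (10, 15)])
v11: WRITE a=50  (a history now [(2, 17), (4, 46), (5, 47), (7, 52), (10, 15), (11, 50)])
v12: WRITE b=2  (b history now [(1, 38), (3, 51), (6, 58), (8, 40), (9, 20), (12, 2)])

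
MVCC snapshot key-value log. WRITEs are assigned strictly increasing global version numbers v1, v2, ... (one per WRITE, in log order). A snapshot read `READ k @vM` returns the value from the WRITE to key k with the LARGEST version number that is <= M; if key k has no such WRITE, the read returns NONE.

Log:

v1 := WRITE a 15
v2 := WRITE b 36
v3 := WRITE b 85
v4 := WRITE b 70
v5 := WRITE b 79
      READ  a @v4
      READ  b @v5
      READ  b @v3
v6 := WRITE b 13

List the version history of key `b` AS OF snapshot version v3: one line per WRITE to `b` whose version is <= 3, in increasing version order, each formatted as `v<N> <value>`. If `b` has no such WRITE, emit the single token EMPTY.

Scan writes for key=b with version <= 3:
  v1 WRITE a 15 -> skip
  v2 WRITE b 36 -> keep
  v3 WRITE b 85 -> keep
  v4 WRITE b 70 -> drop (> snap)
  v5 WRITE b 79 -> drop (> snap)
  v6 WRITE b 13 -> drop (> snap)
Collected: [(2, 36), (3, 85)]

Answer: v2 36
v3 85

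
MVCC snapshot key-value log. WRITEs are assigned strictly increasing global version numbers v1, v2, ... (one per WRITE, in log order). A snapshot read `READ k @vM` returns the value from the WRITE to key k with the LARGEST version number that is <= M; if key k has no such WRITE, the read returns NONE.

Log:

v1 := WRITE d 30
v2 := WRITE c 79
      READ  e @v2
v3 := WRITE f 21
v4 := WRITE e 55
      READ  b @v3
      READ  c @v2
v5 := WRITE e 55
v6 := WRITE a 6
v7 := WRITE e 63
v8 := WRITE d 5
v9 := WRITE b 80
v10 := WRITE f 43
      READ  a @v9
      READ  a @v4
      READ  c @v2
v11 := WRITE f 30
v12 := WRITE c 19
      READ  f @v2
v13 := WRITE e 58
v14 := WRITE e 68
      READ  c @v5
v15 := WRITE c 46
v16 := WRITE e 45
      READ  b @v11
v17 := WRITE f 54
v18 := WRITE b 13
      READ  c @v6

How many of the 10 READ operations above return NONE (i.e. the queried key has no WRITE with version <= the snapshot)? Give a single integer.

v1: WRITE d=30  (d history now [(1, 30)])
v2: WRITE c=79  (c history now [(2, 79)])
READ e @v2: history=[] -> no version <= 2 -> NONE
v3: WRITE f=21  (f history now [(3, 21)])
v4: WRITE e=55  (e history now [(4, 55)])
READ b @v3: history=[] -> no version <= 3 -> NONE
READ c @v2: history=[(2, 79)] -> pick v2 -> 79
v5: WRITE e=55  (e history now [(4, 55), (5, 55)])
v6: WRITE a=6  (a history now [(6, 6)])
v7: WRITE e=63  (e history now [(4, 55), (5, 55), (7, 63)])
v8: WRITE d=5  (d history now [(1, 30), (8, 5)])
v9: WRITE b=80  (b history now [(9, 80)])
v10: WRITE f=43  (f history now [(3, 21), (10, 43)])
READ a @v9: history=[(6, 6)] -> pick v6 -> 6
READ a @v4: history=[(6, 6)] -> no version <= 4 -> NONE
READ c @v2: history=[(2, 79)] -> pick v2 -> 79
v11: WRITE f=30  (f history now [(3, 21), (10, 43), (11, 30)])
v12: WRITE c=19  (c history now [(2, 79), (12, 19)])
READ f @v2: history=[(3, 21), (10, 43), (11, 30)] -> no version <= 2 -> NONE
v13: WRITE e=58  (e history now [(4, 55), (5, 55), (7, 63), (13, 58)])
v14: WRITE e=68  (e history now [(4, 55), (5, 55), (7, 63), (13, 58), (14, 68)])
READ c @v5: history=[(2, 79), (12, 19)] -> pick v2 -> 79
v15: WRITE c=46  (c history now [(2, 79), (12, 19), (15, 46)])
v16: WRITE e=45  (e history now [(4, 55), (5, 55), (7, 63), (13, 58), (14, 68), (16, 45)])
READ b @v11: history=[(9, 80)] -> pick v9 -> 80
v17: WRITE f=54  (f history now [(3, 21), (10, 43), (11, 30), (17, 54)])
v18: WRITE b=13  (b history now [(9, 80), (18, 13)])
READ c @v6: history=[(2, 79), (12, 19), (15, 46)] -> pick v2 -> 79
Read results in order: ['NONE', 'NONE', '79', '6', 'NONE', '79', 'NONE', '79', '80', '79']
NONE count = 4

Answer: 4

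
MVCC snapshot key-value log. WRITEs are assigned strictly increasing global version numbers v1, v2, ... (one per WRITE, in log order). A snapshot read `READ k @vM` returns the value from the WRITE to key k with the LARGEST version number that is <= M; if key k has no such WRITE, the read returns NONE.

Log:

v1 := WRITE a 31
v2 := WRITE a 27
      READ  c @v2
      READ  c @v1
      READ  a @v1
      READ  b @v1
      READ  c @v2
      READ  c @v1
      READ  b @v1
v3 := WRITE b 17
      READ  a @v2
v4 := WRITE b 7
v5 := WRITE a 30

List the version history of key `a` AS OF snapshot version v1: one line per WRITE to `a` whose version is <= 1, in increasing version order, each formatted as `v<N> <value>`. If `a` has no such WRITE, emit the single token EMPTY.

Scan writes for key=a with version <= 1:
  v1 WRITE a 31 -> keep
  v2 WRITE a 27 -> drop (> snap)
  v3 WRITE b 17 -> skip
  v4 WRITE b 7 -> skip
  v5 WRITE a 30 -> drop (> snap)
Collected: [(1, 31)]

Answer: v1 31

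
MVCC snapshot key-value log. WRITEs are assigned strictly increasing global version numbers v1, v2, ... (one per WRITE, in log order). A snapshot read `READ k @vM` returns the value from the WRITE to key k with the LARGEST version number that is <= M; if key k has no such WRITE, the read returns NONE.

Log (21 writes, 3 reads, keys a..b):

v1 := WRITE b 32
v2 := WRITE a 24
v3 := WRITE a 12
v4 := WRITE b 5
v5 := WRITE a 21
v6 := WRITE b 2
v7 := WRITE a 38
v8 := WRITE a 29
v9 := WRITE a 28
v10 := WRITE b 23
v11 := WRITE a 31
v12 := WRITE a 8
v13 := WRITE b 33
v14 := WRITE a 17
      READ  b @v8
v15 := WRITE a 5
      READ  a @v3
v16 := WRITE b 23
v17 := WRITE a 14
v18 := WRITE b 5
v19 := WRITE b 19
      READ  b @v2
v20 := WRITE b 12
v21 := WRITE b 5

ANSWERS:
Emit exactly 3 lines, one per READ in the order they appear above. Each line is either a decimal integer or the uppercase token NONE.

v1: WRITE b=32  (b history now [(1, 32)])
v2: WRITE a=24  (a history now [(2, 24)])
v3: WRITE a=12  (a history now [(2, 24), (3, 12)])
v4: WRITE b=5  (b history now [(1, 32), (4, 5)])
v5: WRITE a=21  (a history now [(2, 24), (3, 12), (5, 21)])
v6: WRITE b=2  (b history now [(1, 32), (4, 5), (6, 2)])
v7: WRITE a=38  (a history now [(2, 24), (3, 12), (5, 21), (7, 38)])
v8: WRITE a=29  (a history now [(2, 24), (3, 12), (5, 21), (7, 38), (8, 29)])
v9: WRITE a=28  (a history now [(2, 24), (3, 12), (5, 21), (7, 38), (8, 29), (9, 28)])
v10: WRITE b=23  (b history now [(1, 32), (4, 5), (6, 2), (10, 23)])
v11: WRITE a=31  (a history now [(2, 24), (3, 12), (5, 21), (7, 38), (8, 29), (9, 28), (11, 31)])
v12: WRITE a=8  (a history now [(2, 24), (3, 12), (5, 21), (7, 38), (8, 29), (9, 28), (11, 31), (12, 8)])
v13: WRITE b=33  (b history now [(1, 32), (4, 5), (6, 2), (10, 23), (13, 33)])
v14: WRITE a=17  (a history now [(2, 24), (3, 12), (5, 21), (7, 38), (8, 29), (9, 28), (11, 31), (12, 8), (14, 17)])
READ b @v8: history=[(1, 32), (4, 5), (6, 2), (10, 23), (13, 33)] -> pick v6 -> 2
v15: WRITE a=5  (a history now [(2, 24), (3, 12), (5, 21), (7, 38), (8, 29), (9, 28), (11, 31), (12, 8), (14, 17), (15, 5)])
READ a @v3: history=[(2, 24), (3, 12), (5, 21), (7, 38), (8, 29), (9, 28), (11, 31), (12, 8), (14, 17), (15, 5)] -> pick v3 -> 12
v16: WRITE b=23  (b history now [(1, 32), (4, 5), (6, 2), (10, 23), (13, 33), (16, 23)])
v17: WRITE a=14  (a history now [(2, 24), (3, 12), (5, 21), (7, 38), (8, 29), (9, 28), (11, 31), (12, 8), (14, 17), (15, 5), (17, 14)])
v18: WRITE b=5  (b history now [(1, 32), (4, 5), (6, 2), (10, 23), (13, 33), (16, 23), (18, 5)])
v19: WRITE b=19  (b history now [(1, 32), (4, 5), (6, 2), (10, 23), (13, 33), (16, 23), (18, 5), (19, 19)])
READ b @v2: history=[(1, 32), (4, 5), (6, 2), (10, 23), (13, 33), (16, 23), (18, 5), (19, 19)] -> pick v1 -> 32
v20: WRITE b=12  (b history now [(1, 32), (4, 5), (6, 2), (10, 23), (13, 33), (16, 23), (18, 5), (19, 19), (20, 12)])
v21: WRITE b=5  (b history now [(1, 32), (4, 5), (6, 2), (10, 23), (13, 33), (16, 23), (18, 5), (19, 19), (20, 12), (21, 5)])

Answer: 2
12
32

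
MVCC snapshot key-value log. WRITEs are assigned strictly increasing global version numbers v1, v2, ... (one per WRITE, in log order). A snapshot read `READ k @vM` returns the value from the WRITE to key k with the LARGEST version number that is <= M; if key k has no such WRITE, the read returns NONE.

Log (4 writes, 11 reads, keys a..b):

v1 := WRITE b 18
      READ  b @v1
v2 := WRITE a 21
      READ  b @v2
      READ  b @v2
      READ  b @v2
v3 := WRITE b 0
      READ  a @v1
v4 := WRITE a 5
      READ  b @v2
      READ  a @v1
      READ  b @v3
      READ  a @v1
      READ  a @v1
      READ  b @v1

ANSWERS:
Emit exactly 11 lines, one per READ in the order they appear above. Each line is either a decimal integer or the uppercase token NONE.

v1: WRITE b=18  (b history now [(1, 18)])
READ b @v1: history=[(1, 18)] -> pick v1 -> 18
v2: WRITE a=21  (a history now [(2, 21)])
READ b @v2: history=[(1, 18)] -> pick v1 -> 18
READ b @v2: history=[(1, 18)] -> pick v1 -> 18
READ b @v2: history=[(1, 18)] -> pick v1 -> 18
v3: WRITE b=0  (b history now [(1, 18), (3, 0)])
READ a @v1: history=[(2, 21)] -> no version <= 1 -> NONE
v4: WRITE a=5  (a history now [(2, 21), (4, 5)])
READ b @v2: history=[(1, 18), (3, 0)] -> pick v1 -> 18
READ a @v1: history=[(2, 21), (4, 5)] -> no version <= 1 -> NONE
READ b @v3: history=[(1, 18), (3, 0)] -> pick v3 -> 0
READ a @v1: history=[(2, 21), (4, 5)] -> no version <= 1 -> NONE
READ a @v1: history=[(2, 21), (4, 5)] -> no version <= 1 -> NONE
READ b @v1: history=[(1, 18), (3, 0)] -> pick v1 -> 18

Answer: 18
18
18
18
NONE
18
NONE
0
NONE
NONE
18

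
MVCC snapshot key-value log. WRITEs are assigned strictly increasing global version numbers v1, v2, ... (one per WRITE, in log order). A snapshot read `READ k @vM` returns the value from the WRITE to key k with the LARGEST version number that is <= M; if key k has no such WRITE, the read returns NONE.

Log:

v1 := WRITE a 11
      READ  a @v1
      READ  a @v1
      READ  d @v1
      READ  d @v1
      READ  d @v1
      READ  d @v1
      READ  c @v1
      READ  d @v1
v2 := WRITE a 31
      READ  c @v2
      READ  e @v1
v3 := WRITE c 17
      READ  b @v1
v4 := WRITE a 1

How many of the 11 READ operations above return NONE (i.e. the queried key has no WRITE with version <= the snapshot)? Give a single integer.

Answer: 9

Derivation:
v1: WRITE a=11  (a history now [(1, 11)])
READ a @v1: history=[(1, 11)] -> pick v1 -> 11
READ a @v1: history=[(1, 11)] -> pick v1 -> 11
READ d @v1: history=[] -> no version <= 1 -> NONE
READ d @v1: history=[] -> no version <= 1 -> NONE
READ d @v1: history=[] -> no version <= 1 -> NONE
READ d @v1: history=[] -> no version <= 1 -> NONE
READ c @v1: history=[] -> no version <= 1 -> NONE
READ d @v1: history=[] -> no version <= 1 -> NONE
v2: WRITE a=31  (a history now [(1, 11), (2, 31)])
READ c @v2: history=[] -> no version <= 2 -> NONE
READ e @v1: history=[] -> no version <= 1 -> NONE
v3: WRITE c=17  (c history now [(3, 17)])
READ b @v1: history=[] -> no version <= 1 -> NONE
v4: WRITE a=1  (a history now [(1, 11), (2, 31), (4, 1)])
Read results in order: ['11', '11', 'NONE', 'NONE', 'NONE', 'NONE', 'NONE', 'NONE', 'NONE', 'NONE', 'NONE']
NONE count = 9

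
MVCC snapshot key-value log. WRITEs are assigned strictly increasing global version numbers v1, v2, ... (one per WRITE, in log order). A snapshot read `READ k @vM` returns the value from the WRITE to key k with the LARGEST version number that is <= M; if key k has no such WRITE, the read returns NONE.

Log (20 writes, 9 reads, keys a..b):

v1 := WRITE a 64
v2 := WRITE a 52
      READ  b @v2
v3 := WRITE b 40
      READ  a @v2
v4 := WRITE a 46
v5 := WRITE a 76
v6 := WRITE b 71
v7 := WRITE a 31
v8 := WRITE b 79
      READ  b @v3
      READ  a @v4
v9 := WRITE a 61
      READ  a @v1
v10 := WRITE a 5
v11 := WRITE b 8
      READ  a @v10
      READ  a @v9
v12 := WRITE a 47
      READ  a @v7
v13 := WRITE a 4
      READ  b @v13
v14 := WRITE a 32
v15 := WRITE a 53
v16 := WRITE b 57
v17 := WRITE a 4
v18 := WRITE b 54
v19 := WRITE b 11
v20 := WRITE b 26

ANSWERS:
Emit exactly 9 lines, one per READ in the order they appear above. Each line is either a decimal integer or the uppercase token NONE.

Answer: NONE
52
40
46
64
5
61
31
8

Derivation:
v1: WRITE a=64  (a history now [(1, 64)])
v2: WRITE a=52  (a history now [(1, 64), (2, 52)])
READ b @v2: history=[] -> no version <= 2 -> NONE
v3: WRITE b=40  (b history now [(3, 40)])
READ a @v2: history=[(1, 64), (2, 52)] -> pick v2 -> 52
v4: WRITE a=46  (a history now [(1, 64), (2, 52), (4, 46)])
v5: WRITE a=76  (a history now [(1, 64), (2, 52), (4, 46), (5, 76)])
v6: WRITE b=71  (b history now [(3, 40), (6, 71)])
v7: WRITE a=31  (a history now [(1, 64), (2, 52), (4, 46), (5, 76), (7, 31)])
v8: WRITE b=79  (b history now [(3, 40), (6, 71), (8, 79)])
READ b @v3: history=[(3, 40), (6, 71), (8, 79)] -> pick v3 -> 40
READ a @v4: history=[(1, 64), (2, 52), (4, 46), (5, 76), (7, 31)] -> pick v4 -> 46
v9: WRITE a=61  (a history now [(1, 64), (2, 52), (4, 46), (5, 76), (7, 31), (9, 61)])
READ a @v1: history=[(1, 64), (2, 52), (4, 46), (5, 76), (7, 31), (9, 61)] -> pick v1 -> 64
v10: WRITE a=5  (a history now [(1, 64), (2, 52), (4, 46), (5, 76), (7, 31), (9, 61), (10, 5)])
v11: WRITE b=8  (b history now [(3, 40), (6, 71), (8, 79), (11, 8)])
READ a @v10: history=[(1, 64), (2, 52), (4, 46), (5, 76), (7, 31), (9, 61), (10, 5)] -> pick v10 -> 5
READ a @v9: history=[(1, 64), (2, 52), (4, 46), (5, 76), (7, 31), (9, 61), (10, 5)] -> pick v9 -> 61
v12: WRITE a=47  (a history now [(1, 64), (2, 52), (4, 46), (5, 76), (7, 31), (9, 61), (10, 5), (12, 47)])
READ a @v7: history=[(1, 64), (2, 52), (4, 46), (5, 76), (7, 31), (9, 61), (10, 5), (12, 47)] -> pick v7 -> 31
v13: WRITE a=4  (a history now [(1, 64), (2, 52), (4, 46), (5, 76), (7, 31), (9, 61), (10, 5), (12, 47), (13, 4)])
READ b @v13: history=[(3, 40), (6, 71), (8, 79), (11, 8)] -> pick v11 -> 8
v14: WRITE a=32  (a history now [(1, 64), (2, 52), (4, 46), (5, 76), (7, 31), (9, 61), (10, 5), (12, 47), (13, 4), (14, 32)])
v15: WRITE a=53  (a history now [(1, 64), (2, 52), (4, 46), (5, 76), (7, 31), (9, 61), (10, 5), (12, 47), (13, 4), (14, 32), (15, 53)])
v16: WRITE b=57  (b history now [(3, 40), (6, 71), (8, 79), (11, 8), (16, 57)])
v17: WRITE a=4  (a history now [(1, 64), (2, 52), (4, 46), (5, 76), (7, 31), (9, 61), (10, 5), (12, 47), (13, 4), (14, 32), (15, 53), (17, 4)])
v18: WRITE b=54  (b history now [(3, 40), (6, 71), (8, 79), (11, 8), (16, 57), (18, 54)])
v19: WRITE b=11  (b history now [(3, 40), (6, 71), (8, 79), (11, 8), (16, 57), (18, 54), (19, 11)])
v20: WRITE b=26  (b history now [(3, 40), (6, 71), (8, 79), (11, 8), (16, 57), (18, 54), (19, 11), (20, 26)])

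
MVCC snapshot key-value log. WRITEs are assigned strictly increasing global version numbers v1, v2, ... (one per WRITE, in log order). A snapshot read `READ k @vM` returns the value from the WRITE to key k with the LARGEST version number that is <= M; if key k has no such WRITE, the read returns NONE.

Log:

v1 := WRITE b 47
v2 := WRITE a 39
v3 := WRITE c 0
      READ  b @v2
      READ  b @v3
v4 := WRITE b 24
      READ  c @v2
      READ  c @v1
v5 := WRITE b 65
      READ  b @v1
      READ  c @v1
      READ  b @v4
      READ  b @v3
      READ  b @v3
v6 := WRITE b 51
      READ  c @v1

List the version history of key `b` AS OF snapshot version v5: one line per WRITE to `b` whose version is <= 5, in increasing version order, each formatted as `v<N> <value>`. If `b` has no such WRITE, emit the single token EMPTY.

Answer: v1 47
v4 24
v5 65

Derivation:
Scan writes for key=b with version <= 5:
  v1 WRITE b 47 -> keep
  v2 WRITE a 39 -> skip
  v3 WRITE c 0 -> skip
  v4 WRITE b 24 -> keep
  v5 WRITE b 65 -> keep
  v6 WRITE b 51 -> drop (> snap)
Collected: [(1, 47), (4, 24), (5, 65)]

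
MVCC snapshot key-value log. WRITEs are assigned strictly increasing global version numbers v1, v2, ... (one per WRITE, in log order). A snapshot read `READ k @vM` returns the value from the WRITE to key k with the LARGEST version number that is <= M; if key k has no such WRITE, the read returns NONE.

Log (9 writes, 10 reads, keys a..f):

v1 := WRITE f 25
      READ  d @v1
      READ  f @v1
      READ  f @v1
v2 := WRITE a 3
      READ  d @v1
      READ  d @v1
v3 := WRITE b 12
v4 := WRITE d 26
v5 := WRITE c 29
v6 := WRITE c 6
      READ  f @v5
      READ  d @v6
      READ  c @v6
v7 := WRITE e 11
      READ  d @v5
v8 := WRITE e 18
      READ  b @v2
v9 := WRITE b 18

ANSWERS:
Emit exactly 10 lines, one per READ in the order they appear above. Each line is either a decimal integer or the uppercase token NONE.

Answer: NONE
25
25
NONE
NONE
25
26
6
26
NONE

Derivation:
v1: WRITE f=25  (f history now [(1, 25)])
READ d @v1: history=[] -> no version <= 1 -> NONE
READ f @v1: history=[(1, 25)] -> pick v1 -> 25
READ f @v1: history=[(1, 25)] -> pick v1 -> 25
v2: WRITE a=3  (a history now [(2, 3)])
READ d @v1: history=[] -> no version <= 1 -> NONE
READ d @v1: history=[] -> no version <= 1 -> NONE
v3: WRITE b=12  (b history now [(3, 12)])
v4: WRITE d=26  (d history now [(4, 26)])
v5: WRITE c=29  (c history now [(5, 29)])
v6: WRITE c=6  (c history now [(5, 29), (6, 6)])
READ f @v5: history=[(1, 25)] -> pick v1 -> 25
READ d @v6: history=[(4, 26)] -> pick v4 -> 26
READ c @v6: history=[(5, 29), (6, 6)] -> pick v6 -> 6
v7: WRITE e=11  (e history now [(7, 11)])
READ d @v5: history=[(4, 26)] -> pick v4 -> 26
v8: WRITE e=18  (e history now [(7, 11), (8, 18)])
READ b @v2: history=[(3, 12)] -> no version <= 2 -> NONE
v9: WRITE b=18  (b history now [(3, 12), (9, 18)])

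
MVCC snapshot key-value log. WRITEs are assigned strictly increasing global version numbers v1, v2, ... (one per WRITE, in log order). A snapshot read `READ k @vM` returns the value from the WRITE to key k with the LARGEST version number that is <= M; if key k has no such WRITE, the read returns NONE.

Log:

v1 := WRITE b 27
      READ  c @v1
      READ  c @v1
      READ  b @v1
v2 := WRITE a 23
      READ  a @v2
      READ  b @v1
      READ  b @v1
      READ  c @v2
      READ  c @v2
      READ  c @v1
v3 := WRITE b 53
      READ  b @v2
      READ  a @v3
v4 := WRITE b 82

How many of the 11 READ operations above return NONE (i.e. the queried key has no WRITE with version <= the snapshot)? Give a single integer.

Answer: 5

Derivation:
v1: WRITE b=27  (b history now [(1, 27)])
READ c @v1: history=[] -> no version <= 1 -> NONE
READ c @v1: history=[] -> no version <= 1 -> NONE
READ b @v1: history=[(1, 27)] -> pick v1 -> 27
v2: WRITE a=23  (a history now [(2, 23)])
READ a @v2: history=[(2, 23)] -> pick v2 -> 23
READ b @v1: history=[(1, 27)] -> pick v1 -> 27
READ b @v1: history=[(1, 27)] -> pick v1 -> 27
READ c @v2: history=[] -> no version <= 2 -> NONE
READ c @v2: history=[] -> no version <= 2 -> NONE
READ c @v1: history=[] -> no version <= 1 -> NONE
v3: WRITE b=53  (b history now [(1, 27), (3, 53)])
READ b @v2: history=[(1, 27), (3, 53)] -> pick v1 -> 27
READ a @v3: history=[(2, 23)] -> pick v2 -> 23
v4: WRITE b=82  (b history now [(1, 27), (3, 53), (4, 82)])
Read results in order: ['NONE', 'NONE', '27', '23', '27', '27', 'NONE', 'NONE', 'NONE', '27', '23']
NONE count = 5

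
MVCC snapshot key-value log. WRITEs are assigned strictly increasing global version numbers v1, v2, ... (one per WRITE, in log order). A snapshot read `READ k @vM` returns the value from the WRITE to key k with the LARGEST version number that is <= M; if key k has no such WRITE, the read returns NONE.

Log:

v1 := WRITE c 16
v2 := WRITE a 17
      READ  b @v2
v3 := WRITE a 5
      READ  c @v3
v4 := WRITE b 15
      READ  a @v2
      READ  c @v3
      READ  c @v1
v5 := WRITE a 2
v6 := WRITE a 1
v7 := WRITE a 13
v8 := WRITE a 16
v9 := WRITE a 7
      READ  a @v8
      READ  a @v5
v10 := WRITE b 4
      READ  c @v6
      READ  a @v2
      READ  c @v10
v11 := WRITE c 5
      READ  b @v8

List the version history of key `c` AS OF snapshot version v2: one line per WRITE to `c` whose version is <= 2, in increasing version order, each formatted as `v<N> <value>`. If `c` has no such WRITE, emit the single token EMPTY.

Scan writes for key=c with version <= 2:
  v1 WRITE c 16 -> keep
  v2 WRITE a 17 -> skip
  v3 WRITE a 5 -> skip
  v4 WRITE b 15 -> skip
  v5 WRITE a 2 -> skip
  v6 WRITE a 1 -> skip
  v7 WRITE a 13 -> skip
  v8 WRITE a 16 -> skip
  v9 WRITE a 7 -> skip
  v10 WRITE b 4 -> skip
  v11 WRITE c 5 -> drop (> snap)
Collected: [(1, 16)]

Answer: v1 16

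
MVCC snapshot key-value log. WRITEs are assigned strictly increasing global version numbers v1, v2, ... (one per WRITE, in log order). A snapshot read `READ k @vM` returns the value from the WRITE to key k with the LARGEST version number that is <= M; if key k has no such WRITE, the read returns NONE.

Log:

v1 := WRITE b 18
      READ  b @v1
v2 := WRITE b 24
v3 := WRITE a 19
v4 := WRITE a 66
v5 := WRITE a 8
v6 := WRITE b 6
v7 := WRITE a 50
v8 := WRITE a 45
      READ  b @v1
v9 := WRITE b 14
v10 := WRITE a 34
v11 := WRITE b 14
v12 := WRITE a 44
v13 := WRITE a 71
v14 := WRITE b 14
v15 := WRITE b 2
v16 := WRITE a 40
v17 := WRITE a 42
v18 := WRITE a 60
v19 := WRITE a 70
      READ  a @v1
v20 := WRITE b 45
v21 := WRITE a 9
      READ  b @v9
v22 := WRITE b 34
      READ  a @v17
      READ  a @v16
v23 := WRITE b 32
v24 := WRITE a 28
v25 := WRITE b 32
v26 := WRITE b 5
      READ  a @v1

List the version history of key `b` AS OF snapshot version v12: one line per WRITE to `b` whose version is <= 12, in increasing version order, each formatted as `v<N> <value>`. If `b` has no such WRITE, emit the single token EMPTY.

Answer: v1 18
v2 24
v6 6
v9 14
v11 14

Derivation:
Scan writes for key=b with version <= 12:
  v1 WRITE b 18 -> keep
  v2 WRITE b 24 -> keep
  v3 WRITE a 19 -> skip
  v4 WRITE a 66 -> skip
  v5 WRITE a 8 -> skip
  v6 WRITE b 6 -> keep
  v7 WRITE a 50 -> skip
  v8 WRITE a 45 -> skip
  v9 WRITE b 14 -> keep
  v10 WRITE a 34 -> skip
  v11 WRITE b 14 -> keep
  v12 WRITE a 44 -> skip
  v13 WRITE a 71 -> skip
  v14 WRITE b 14 -> drop (> snap)
  v15 WRITE b 2 -> drop (> snap)
  v16 WRITE a 40 -> skip
  v17 WRITE a 42 -> skip
  v18 WRITE a 60 -> skip
  v19 WRITE a 70 -> skip
  v20 WRITE b 45 -> drop (> snap)
  v21 WRITE a 9 -> skip
  v22 WRITE b 34 -> drop (> snap)
  v23 WRITE b 32 -> drop (> snap)
  v24 WRITE a 28 -> skip
  v25 WRITE b 32 -> drop (> snap)
  v26 WRITE b 5 -> drop (> snap)
Collected: [(1, 18), (2, 24), (6, 6), (9, 14), (11, 14)]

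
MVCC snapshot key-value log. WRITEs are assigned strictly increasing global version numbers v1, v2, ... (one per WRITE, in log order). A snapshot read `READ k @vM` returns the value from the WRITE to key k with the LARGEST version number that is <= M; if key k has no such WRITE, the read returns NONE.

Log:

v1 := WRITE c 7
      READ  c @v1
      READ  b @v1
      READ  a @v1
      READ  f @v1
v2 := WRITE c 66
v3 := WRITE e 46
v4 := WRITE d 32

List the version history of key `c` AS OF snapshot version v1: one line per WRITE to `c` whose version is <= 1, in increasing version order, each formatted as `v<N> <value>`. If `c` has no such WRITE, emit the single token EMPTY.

Scan writes for key=c with version <= 1:
  v1 WRITE c 7 -> keep
  v2 WRITE c 66 -> drop (> snap)
  v3 WRITE e 46 -> skip
  v4 WRITE d 32 -> skip
Collected: [(1, 7)]

Answer: v1 7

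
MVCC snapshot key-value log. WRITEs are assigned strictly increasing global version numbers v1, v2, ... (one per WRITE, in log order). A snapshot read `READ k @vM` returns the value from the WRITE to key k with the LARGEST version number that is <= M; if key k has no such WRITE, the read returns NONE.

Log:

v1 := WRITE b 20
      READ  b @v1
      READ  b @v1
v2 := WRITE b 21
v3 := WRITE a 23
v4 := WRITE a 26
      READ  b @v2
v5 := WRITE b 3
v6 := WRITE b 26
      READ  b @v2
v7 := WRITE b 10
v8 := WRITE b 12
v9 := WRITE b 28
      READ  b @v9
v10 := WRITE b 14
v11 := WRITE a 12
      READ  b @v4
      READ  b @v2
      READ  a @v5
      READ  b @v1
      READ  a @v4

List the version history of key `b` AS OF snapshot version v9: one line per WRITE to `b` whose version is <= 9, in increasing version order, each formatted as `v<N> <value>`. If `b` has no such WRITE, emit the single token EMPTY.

Scan writes for key=b with version <= 9:
  v1 WRITE b 20 -> keep
  v2 WRITE b 21 -> keep
  v3 WRITE a 23 -> skip
  v4 WRITE a 26 -> skip
  v5 WRITE b 3 -> keep
  v6 WRITE b 26 -> keep
  v7 WRITE b 10 -> keep
  v8 WRITE b 12 -> keep
  v9 WRITE b 28 -> keep
  v10 WRITE b 14 -> drop (> snap)
  v11 WRITE a 12 -> skip
Collected: [(1, 20), (2, 21), (5, 3), (6, 26), (7, 10), (8, 12), (9, 28)]

Answer: v1 20
v2 21
v5 3
v6 26
v7 10
v8 12
v9 28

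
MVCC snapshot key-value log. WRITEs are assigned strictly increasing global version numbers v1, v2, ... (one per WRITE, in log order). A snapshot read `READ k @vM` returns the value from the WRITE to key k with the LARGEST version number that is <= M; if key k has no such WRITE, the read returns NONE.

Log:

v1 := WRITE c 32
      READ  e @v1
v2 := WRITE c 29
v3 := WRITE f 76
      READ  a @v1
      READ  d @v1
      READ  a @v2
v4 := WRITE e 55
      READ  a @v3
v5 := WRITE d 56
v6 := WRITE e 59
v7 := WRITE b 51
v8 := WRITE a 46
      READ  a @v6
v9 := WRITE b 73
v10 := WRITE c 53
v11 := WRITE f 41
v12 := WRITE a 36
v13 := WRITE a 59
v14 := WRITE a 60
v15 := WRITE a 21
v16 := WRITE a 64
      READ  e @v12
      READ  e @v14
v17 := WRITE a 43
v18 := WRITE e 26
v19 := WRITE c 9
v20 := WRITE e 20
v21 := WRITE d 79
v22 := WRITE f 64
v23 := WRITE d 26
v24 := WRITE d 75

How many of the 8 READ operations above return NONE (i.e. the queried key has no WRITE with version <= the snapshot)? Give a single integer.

v1: WRITE c=32  (c history now [(1, 32)])
READ e @v1: history=[] -> no version <= 1 -> NONE
v2: WRITE c=29  (c history now [(1, 32), (2, 29)])
v3: WRITE f=76  (f history now [(3, 76)])
READ a @v1: history=[] -> no version <= 1 -> NONE
READ d @v1: history=[] -> no version <= 1 -> NONE
READ a @v2: history=[] -> no version <= 2 -> NONE
v4: WRITE e=55  (e history now [(4, 55)])
READ a @v3: history=[] -> no version <= 3 -> NONE
v5: WRITE d=56  (d history now [(5, 56)])
v6: WRITE e=59  (e history now [(4, 55), (6, 59)])
v7: WRITE b=51  (b history now [(7, 51)])
v8: WRITE a=46  (a history now [(8, 46)])
READ a @v6: history=[(8, 46)] -> no version <= 6 -> NONE
v9: WRITE b=73  (b history now [(7, 51), (9, 73)])
v10: WRITE c=53  (c history now [(1, 32), (2, 29), (10, 53)])
v11: WRITE f=41  (f history now [(3, 76), (11, 41)])
v12: WRITE a=36  (a history now [(8, 46), (12, 36)])
v13: WRITE a=59  (a history now [(8, 46), (12, 36), (13, 59)])
v14: WRITE a=60  (a history now [(8, 46), (12, 36), (13, 59), (14, 60)])
v15: WRITE a=21  (a history now [(8, 46), (12, 36), (13, 59), (14, 60), (15, 21)])
v16: WRITE a=64  (a history now [(8, 46), (12, 36), (13, 59), (14, 60), (15, 21), (16, 64)])
READ e @v12: history=[(4, 55), (6, 59)] -> pick v6 -> 59
READ e @v14: history=[(4, 55), (6, 59)] -> pick v6 -> 59
v17: WRITE a=43  (a history now [(8, 46), (12, 36), (13, 59), (14, 60), (15, 21), (16, 64), (17, 43)])
v18: WRITE e=26  (e history now [(4, 55), (6, 59), (18, 26)])
v19: WRITE c=9  (c history now [(1, 32), (2, 29), (10, 53), (19, 9)])
v20: WRITE e=20  (e history now [(4, 55), (6, 59), (18, 26), (20, 20)])
v21: WRITE d=79  (d history now [(5, 56), (21, 79)])
v22: WRITE f=64  (f history now [(3, 76), (11, 41), (22, 64)])
v23: WRITE d=26  (d history now [(5, 56), (21, 79), (23, 26)])
v24: WRITE d=75  (d history now [(5, 56), (21, 79), (23, 26), (24, 75)])
Read results in order: ['NONE', 'NONE', 'NONE', 'NONE', 'NONE', 'NONE', '59', '59']
NONE count = 6

Answer: 6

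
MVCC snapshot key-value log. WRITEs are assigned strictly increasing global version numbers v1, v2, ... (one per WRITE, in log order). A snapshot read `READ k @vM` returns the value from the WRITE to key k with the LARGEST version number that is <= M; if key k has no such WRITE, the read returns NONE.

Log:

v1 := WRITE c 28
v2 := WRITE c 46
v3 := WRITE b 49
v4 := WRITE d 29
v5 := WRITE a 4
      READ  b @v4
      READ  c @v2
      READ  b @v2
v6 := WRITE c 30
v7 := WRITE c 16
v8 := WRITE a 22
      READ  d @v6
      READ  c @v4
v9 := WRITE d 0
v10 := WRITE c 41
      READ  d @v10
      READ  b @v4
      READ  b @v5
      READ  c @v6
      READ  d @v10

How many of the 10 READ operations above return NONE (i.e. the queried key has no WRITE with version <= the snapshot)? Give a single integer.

Answer: 1

Derivation:
v1: WRITE c=28  (c history now [(1, 28)])
v2: WRITE c=46  (c history now [(1, 28), (2, 46)])
v3: WRITE b=49  (b history now [(3, 49)])
v4: WRITE d=29  (d history now [(4, 29)])
v5: WRITE a=4  (a history now [(5, 4)])
READ b @v4: history=[(3, 49)] -> pick v3 -> 49
READ c @v2: history=[(1, 28), (2, 46)] -> pick v2 -> 46
READ b @v2: history=[(3, 49)] -> no version <= 2 -> NONE
v6: WRITE c=30  (c history now [(1, 28), (2, 46), (6, 30)])
v7: WRITE c=16  (c history now [(1, 28), (2, 46), (6, 30), (7, 16)])
v8: WRITE a=22  (a history now [(5, 4), (8, 22)])
READ d @v6: history=[(4, 29)] -> pick v4 -> 29
READ c @v4: history=[(1, 28), (2, 46), (6, 30), (7, 16)] -> pick v2 -> 46
v9: WRITE d=0  (d history now [(4, 29), (9, 0)])
v10: WRITE c=41  (c history now [(1, 28), (2, 46), (6, 30), (7, 16), (10, 41)])
READ d @v10: history=[(4, 29), (9, 0)] -> pick v9 -> 0
READ b @v4: history=[(3, 49)] -> pick v3 -> 49
READ b @v5: history=[(3, 49)] -> pick v3 -> 49
READ c @v6: history=[(1, 28), (2, 46), (6, 30), (7, 16), (10, 41)] -> pick v6 -> 30
READ d @v10: history=[(4, 29), (9, 0)] -> pick v9 -> 0
Read results in order: ['49', '46', 'NONE', '29', '46', '0', '49', '49', '30', '0']
NONE count = 1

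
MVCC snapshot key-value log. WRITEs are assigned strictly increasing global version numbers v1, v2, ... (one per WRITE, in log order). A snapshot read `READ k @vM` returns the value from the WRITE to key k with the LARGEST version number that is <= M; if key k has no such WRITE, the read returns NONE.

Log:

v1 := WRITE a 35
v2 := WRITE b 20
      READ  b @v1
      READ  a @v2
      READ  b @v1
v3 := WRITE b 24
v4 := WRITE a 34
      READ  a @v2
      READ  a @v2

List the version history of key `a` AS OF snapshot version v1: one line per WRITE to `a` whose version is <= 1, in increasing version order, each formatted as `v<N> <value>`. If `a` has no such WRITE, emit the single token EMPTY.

Answer: v1 35

Derivation:
Scan writes for key=a with version <= 1:
  v1 WRITE a 35 -> keep
  v2 WRITE b 20 -> skip
  v3 WRITE b 24 -> skip
  v4 WRITE a 34 -> drop (> snap)
Collected: [(1, 35)]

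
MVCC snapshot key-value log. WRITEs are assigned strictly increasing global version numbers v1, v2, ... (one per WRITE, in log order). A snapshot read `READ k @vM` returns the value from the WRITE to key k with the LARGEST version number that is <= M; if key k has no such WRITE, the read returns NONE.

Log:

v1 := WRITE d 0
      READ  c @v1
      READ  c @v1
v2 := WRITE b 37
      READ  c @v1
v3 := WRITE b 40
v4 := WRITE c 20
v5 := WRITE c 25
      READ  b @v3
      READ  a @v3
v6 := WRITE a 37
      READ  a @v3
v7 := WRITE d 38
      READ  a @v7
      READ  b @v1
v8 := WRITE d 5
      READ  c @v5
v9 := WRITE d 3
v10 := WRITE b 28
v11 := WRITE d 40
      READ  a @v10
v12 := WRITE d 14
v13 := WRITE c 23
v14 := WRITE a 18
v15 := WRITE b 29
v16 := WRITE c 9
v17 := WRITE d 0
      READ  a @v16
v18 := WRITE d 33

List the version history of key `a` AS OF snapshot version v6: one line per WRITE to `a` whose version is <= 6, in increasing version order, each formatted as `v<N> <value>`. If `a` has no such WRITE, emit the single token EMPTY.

Answer: v6 37

Derivation:
Scan writes for key=a with version <= 6:
  v1 WRITE d 0 -> skip
  v2 WRITE b 37 -> skip
  v3 WRITE b 40 -> skip
  v4 WRITE c 20 -> skip
  v5 WRITE c 25 -> skip
  v6 WRITE a 37 -> keep
  v7 WRITE d 38 -> skip
  v8 WRITE d 5 -> skip
  v9 WRITE d 3 -> skip
  v10 WRITE b 28 -> skip
  v11 WRITE d 40 -> skip
  v12 WRITE d 14 -> skip
  v13 WRITE c 23 -> skip
  v14 WRITE a 18 -> drop (> snap)
  v15 WRITE b 29 -> skip
  v16 WRITE c 9 -> skip
  v17 WRITE d 0 -> skip
  v18 WRITE d 33 -> skip
Collected: [(6, 37)]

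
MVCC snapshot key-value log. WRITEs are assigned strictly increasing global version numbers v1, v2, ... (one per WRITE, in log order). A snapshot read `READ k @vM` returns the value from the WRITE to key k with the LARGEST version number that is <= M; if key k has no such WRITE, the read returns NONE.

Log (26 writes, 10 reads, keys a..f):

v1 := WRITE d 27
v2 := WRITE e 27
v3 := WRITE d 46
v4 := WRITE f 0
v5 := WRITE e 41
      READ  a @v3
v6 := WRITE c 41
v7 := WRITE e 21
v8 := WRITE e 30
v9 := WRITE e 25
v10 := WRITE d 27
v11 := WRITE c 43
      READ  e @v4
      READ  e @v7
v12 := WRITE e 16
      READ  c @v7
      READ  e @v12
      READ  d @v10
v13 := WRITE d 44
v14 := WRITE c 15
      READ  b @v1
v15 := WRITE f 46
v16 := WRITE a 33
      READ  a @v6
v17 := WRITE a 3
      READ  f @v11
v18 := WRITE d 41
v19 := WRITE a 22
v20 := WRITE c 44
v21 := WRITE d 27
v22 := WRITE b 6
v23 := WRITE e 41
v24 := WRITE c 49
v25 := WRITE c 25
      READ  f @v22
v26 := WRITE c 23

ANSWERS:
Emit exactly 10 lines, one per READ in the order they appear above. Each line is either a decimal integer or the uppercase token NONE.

v1: WRITE d=27  (d history now [(1, 27)])
v2: WRITE e=27  (e history now [(2, 27)])
v3: WRITE d=46  (d history now [(1, 27), (3, 46)])
v4: WRITE f=0  (f history now [(4, 0)])
v5: WRITE e=41  (e history now [(2, 27), (5, 41)])
READ a @v3: history=[] -> no version <= 3 -> NONE
v6: WRITE c=41  (c history now [(6, 41)])
v7: WRITE e=21  (e history now [(2, 27), (5, 41), (7, 21)])
v8: WRITE e=30  (e history now [(2, 27), (5, 41), (7, 21), (8, 30)])
v9: WRITE e=25  (e history now [(2, 27), (5, 41), (7, 21), (8, 30), (9, 25)])
v10: WRITE d=27  (d history now [(1, 27), (3, 46), (10, 27)])
v11: WRITE c=43  (c history now [(6, 41), (11, 43)])
READ e @v4: history=[(2, 27), (5, 41), (7, 21), (8, 30), (9, 25)] -> pick v2 -> 27
READ e @v7: history=[(2, 27), (5, 41), (7, 21), (8, 30), (9, 25)] -> pick v7 -> 21
v12: WRITE e=16  (e history now [(2, 27), (5, 41), (7, 21), (8, 30), (9, 25), (12, 16)])
READ c @v7: history=[(6, 41), (11, 43)] -> pick v6 -> 41
READ e @v12: history=[(2, 27), (5, 41), (7, 21), (8, 30), (9, 25), (12, 16)] -> pick v12 -> 16
READ d @v10: history=[(1, 27), (3, 46), (10, 27)] -> pick v10 -> 27
v13: WRITE d=44  (d history now [(1, 27), (3, 46), (10, 27), (13, 44)])
v14: WRITE c=15  (c history now [(6, 41), (11, 43), (14, 15)])
READ b @v1: history=[] -> no version <= 1 -> NONE
v15: WRITE f=46  (f history now [(4, 0), (15, 46)])
v16: WRITE a=33  (a history now [(16, 33)])
READ a @v6: history=[(16, 33)] -> no version <= 6 -> NONE
v17: WRITE a=3  (a history now [(16, 33), (17, 3)])
READ f @v11: history=[(4, 0), (15, 46)] -> pick v4 -> 0
v18: WRITE d=41  (d history now [(1, 27), (3, 46), (10, 27), (13, 44), (18, 41)])
v19: WRITE a=22  (a history now [(16, 33), (17, 3), (19, 22)])
v20: WRITE c=44  (c history now [(6, 41), (11, 43), (14, 15), (20, 44)])
v21: WRITE d=27  (d history now [(1, 27), (3, 46), (10, 27), (13, 44), (18, 41), (21, 27)])
v22: WRITE b=6  (b history now [(22, 6)])
v23: WRITE e=41  (e history now [(2, 27), (5, 41), (7, 21), (8, 30), (9, 25), (12, 16), (23, 41)])
v24: WRITE c=49  (c history now [(6, 41), (11, 43), (14, 15), (20, 44), (24, 49)])
v25: WRITE c=25  (c history now [(6, 41), (11, 43), (14, 15), (20, 44), (24, 49), (25, 25)])
READ f @v22: history=[(4, 0), (15, 46)] -> pick v15 -> 46
v26: WRITE c=23  (c history now [(6, 41), (11, 43), (14, 15), (20, 44), (24, 49), (25, 25), (26, 23)])

Answer: NONE
27
21
41
16
27
NONE
NONE
0
46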